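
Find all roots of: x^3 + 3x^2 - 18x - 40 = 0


Let p(x) = x^3 + 3x^2 - 18x - 40. By the rational root theorem (leading coefficient 1), any rational root is an integer divisor of 40: try ±1, ±2, ... in turn.
Test x = 1: value = -54 ≠ 0.
Test x = -1: value = -20 ≠ 0.
Test x = 2: value = -56 ≠ 0.
Test x = -2: value = 0 ✓, so (x + 2) is a factor.
Synthetic division by (x + 2): bring down 1; 1(-2) + 3 = 1; 1(-2) - 18 = -20; (-20)(-2) - 40 = 0 → quotient x^2 + x - 20, remainder 0.
Solve the quadratic x^2 + x - 20 = 0: discriminant = 1^2 - 4(1)(-20) = 1 + 80 = 81.
sqrt(81) = 9, so x = (-1 ± 9)/2: x = 4 or x = -5.
Collecting all roots found:

x = -5, x = -2, x = 4


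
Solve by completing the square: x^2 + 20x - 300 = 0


Start: x^2 + 20x - 300 = 0
Move constant: x^2 + 20x = 300
Half of 20 is 10, squared is 100
Add 100 to both sides: x^2 + 20x + 100 = 400
(x + 10)^2 = 400
x + 10 = ±20
x = -10 + 20 = 10 or x = -10 - 20 = -30

x = -30, x = 10


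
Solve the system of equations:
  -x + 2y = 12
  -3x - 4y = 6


Using Cramer's rule:
Determinant D = (-1)(-4) - (-3)(2) = 4 + 6 = 10
Dx = (12)(-4) - (6)(2) = -48 - 12 = -60
Dy = (-1)(6) - (-3)(12) = -6 + 36 = 30
x = Dx/D = -60/10 = -6
y = Dy/D = 30/10 = 3

x = -6, y = 3


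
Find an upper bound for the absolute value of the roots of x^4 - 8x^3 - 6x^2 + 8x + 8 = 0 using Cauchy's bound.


Cauchy's bound: all roots r satisfy |r| <= 1 + max(|a_i/a_n|) for i = 0,...,n-1
where a_n is the leading coefficient.

Coefficients: [1, -8, -6, 8, 8]
Leading coefficient a_n = 1
Ratios |a_i/a_n|: 8, 6, 8, 8
Maximum ratio: 8
Cauchy's bound: |r| <= 1 + 8 = 9

Upper bound = 9


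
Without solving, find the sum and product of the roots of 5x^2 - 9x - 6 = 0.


By Vieta's formulas for ax^2 + bx + c = 0:
  Sum of roots = -b/a
  Product of roots = c/a

Here a = 5, b = -9, c = -6
Sum = -(-9)/5 = 9/5
Product = -6/5 = -6/5

Sum = 9/5, Product = -6/5


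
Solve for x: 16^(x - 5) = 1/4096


Express both sides with the same base.
1/4096 = 16^(-3)
Since the bases match, equate exponents: x - 5 = -3
So x = -3 - (-5) = 2

x = 2


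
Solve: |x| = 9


An absolute value equation |expr| = 9 gives two cases:
Case 1: x = 9
  x = 9, so x = 9
Case 2: x = -9
  x = -9, so x = -9

x = -9, x = 9


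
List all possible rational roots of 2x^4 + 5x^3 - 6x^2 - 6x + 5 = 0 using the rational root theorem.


Rational root theorem: possible roots are ±p/q where:
  p divides the constant term (5): p ∈ {1, 5}
  q divides the leading coefficient (2): q ∈ {1, 2}

All possible rational roots: -5, -5/2, -1, -1/2, 1/2, 1, 5/2, 5

-5, -5/2, -1, -1/2, 1/2, 1, 5/2, 5


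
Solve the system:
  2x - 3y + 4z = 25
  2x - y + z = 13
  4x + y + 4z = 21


Using Cramer's rule. Expand each determinant along the first row.
D  = 2*[(-1)*4 - 1*1] - (-3)*[2*4 - 1*4] + 4*[2*1 - (-1)*4]
  = 2*(-5) - (-3)*(4) + 4*(6) = 26
Dx = 25*[(-1)*4 - 1*1] - (-3)*[13*4 - 1*21] + 4*[13*1 - (-1)*21]
  = 25*(-5) - (-3)*(31) + 4*(34) = 104
Dy = 2*[13*4 - 1*21] - 25*[2*4 - 1*4] + 4*[2*21 - 13*4]
  = 2*(31) - 25*(4) + 4*(-10) = -78
Dz = 2*[(-1)*21 - 13*1] - (-3)*[2*21 - 13*4] + 25*[2*1 - (-1)*4]
  = 2*(-34) - (-3)*(-10) + 25*(6) = 52
x = Dx/D = 104/26 = 4, y = Dy/D = -78/26 = -3, z = Dz/D = 52/26 = 2
Check eq1: (2)(4) + (-3)(-3) + (4)(2) = 25 = 25 ✓
Check eq2: (2)(4) + (-1)(-3) + (1)(2) = 13 = 13 ✓
Check eq3: (4)(4) + (1)(-3) + (4)(2) = 21 = 21 ✓

x = 4, y = -3, z = 2


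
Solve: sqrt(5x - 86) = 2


Square both sides: 5x - 86 = 2^2 = 4
5x = 4 + 86 = 90
x = 18
Check: sqrt(5*18 - 86) = sqrt(4) = 2 ✓

x = 18


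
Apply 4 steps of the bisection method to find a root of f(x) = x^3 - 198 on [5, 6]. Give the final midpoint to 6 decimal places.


f(x) = x^3 - 198
f(5) = -73 < 0
f(6) = 18 > 0

Step 1: midpoint = (5.000000 + 6.000000)/2 = 5.500000
  f(5.500000) = -31.625000
  f(mid) < 0, so root is in [5.500000, 6.000000]

Step 2: midpoint = (5.500000 + 6.000000)/2 = 5.750000
  f(5.750000) = -7.890625
  f(mid) < 0, so root is in [5.750000, 6.000000]

Step 3: midpoint = (5.750000 + 6.000000)/2 = 5.875000
  f(5.875000) = 4.779297
  f(mid) > 0, so root is in [5.750000, 5.875000]

Step 4: midpoint = (5.750000 + 5.875000)/2 = 5.812500
  f(5.812500) = -1.623779
  f(mid) < 0, so root is in [5.812500, 5.875000]

midpoint = 5.812500


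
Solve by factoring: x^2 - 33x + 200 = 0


We need two numbers that multiply to 200 and add to -33.
Those numbers are -25 and -8 (since (-25) * (-8) = 200 and (-25) + (-8) = -33).
So x^2 - 33x + 200 = (x - 25)(x - 8) = 0
Setting each factor to zero: x = 25 or x = 8

x = 8, x = 25


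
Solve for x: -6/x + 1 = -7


Subtract 1 from both sides: -6/x = -8
Multiply both sides by x: -6 = -8 * x
Divide by -8: x = 3/4

x = 3/4


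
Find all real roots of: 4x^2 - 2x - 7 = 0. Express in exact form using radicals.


Using the quadratic formula: x = (-b ± sqrt(b^2 - 4ac)) / (2a)
Here a = 4, b = -2, c = -7
Discriminant = b^2 - 4ac = (-2)^2 - 4(4)(-7) = 4 + 112 = 116
Since discriminant = 116 > 0, there are two real roots.
x = (2 ± 2*sqrt(29)) / 8
Simplifying: x = (1 ± sqrt(29)) / 4
Numerically: x ≈ 1.5963 or x ≈ -1.0963

x = (1 + sqrt(29)) / 4 or x = (1 - sqrt(29)) / 4


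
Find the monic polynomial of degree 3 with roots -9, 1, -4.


A monic polynomial with roots -9, 1, -4 is:
p(x) = (x + 9)(x - 1)(x + 4)
After multiplying by (x + 9): x + 9
After multiplying by (x - 1): x^2 + 8x - 9
After multiplying by (x + 4): x^3 + 12x^2 + 23x - 36

x^3 + 12x^2 + 23x - 36


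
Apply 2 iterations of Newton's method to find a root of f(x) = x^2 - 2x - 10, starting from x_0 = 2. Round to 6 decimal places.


Newton's method: x_(n+1) = x_n - f(x_n)/f'(x_n)
f(x) = x^2 - 2x - 10
f'(x) = 2x - 2

Iteration 1:
  f(2.000000) = -10.000000
  f'(2.000000) = 2.000000
  x_1 = 2.000000 - (-10.000000)/(2.000000) = 7.000000

Iteration 2:
  f(7.000000) = 25.000000
  f'(7.000000) = 12.000000
  x_2 = 7.000000 - (25.000000)/(12.000000) = 4.916667

x_2 = 4.916667


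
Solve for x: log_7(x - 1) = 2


Convert to exponential form: x - 1 = 7^2 = 49
x = 49 + 1 = 50
Check: log_7(50 - 1) = log_7(49) = log_7(49) = 2 ✓

x = 50


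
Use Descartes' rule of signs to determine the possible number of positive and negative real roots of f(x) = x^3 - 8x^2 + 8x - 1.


Descartes' rule of signs:

For positive roots, count sign changes in f(x) = x^3 - 8x^2 + 8x - 1:
Signs of coefficients: +, -, +, -
Number of sign changes: 3
Possible positive real roots: 3, 1

For negative roots, examine f(-x) = -x^3 - 8x^2 - 8x - 1:
Signs of coefficients: -, -, -, -
Number of sign changes: 0
Possible negative real roots: 0

Positive roots: 3 or 1; Negative roots: 0


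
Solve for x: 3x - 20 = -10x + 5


Starting with: 3x - 20 = -10x + 5
Move all x terms to left: (3 + 10)x = 5 + 20
Simplify: 13x = 25
Divide both sides by 13: x = 25/13

x = 25/13


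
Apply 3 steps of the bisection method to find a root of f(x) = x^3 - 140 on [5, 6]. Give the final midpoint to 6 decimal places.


f(x) = x^3 - 140
f(5) = -15 < 0
f(6) = 76 > 0

Step 1: midpoint = (5.000000 + 6.000000)/2 = 5.500000
  f(5.500000) = 26.375000
  f(mid) > 0, so root is in [5.000000, 5.500000]

Step 2: midpoint = (5.000000 + 5.500000)/2 = 5.250000
  f(5.250000) = 4.703125
  f(mid) > 0, so root is in [5.000000, 5.250000]

Step 3: midpoint = (5.000000 + 5.250000)/2 = 5.125000
  f(5.125000) = -5.388672
  f(mid) < 0, so root is in [5.125000, 5.250000]

midpoint = 5.125000


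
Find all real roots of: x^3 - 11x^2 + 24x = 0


The constant term is 0, so x = 0 is a root. Factor out x:
  x(x^2 - 11x + 24) = 0
Solve the quadratic x^2 - 11x + 24 = 0: discriminant = (-11)^2 - 4(1)(24) = 121 - 96 = 25.
sqrt(25) = 5, so x = (11 ± 5)/2: x = 8 or x = 3.

x = 0, x = 3, x = 8


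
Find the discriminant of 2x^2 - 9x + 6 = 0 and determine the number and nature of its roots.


For ax^2 + bx + c = 0, discriminant D = b^2 - 4ac
Here a = 2, b = -9, c = 6
D = (-9)^2 - 4(2)(6) = 81 - 48 = 33

D = 33 > 0 but not a perfect square
The equation has 2 distinct real irrational roots.

Discriminant = 33, 2 distinct real irrational roots


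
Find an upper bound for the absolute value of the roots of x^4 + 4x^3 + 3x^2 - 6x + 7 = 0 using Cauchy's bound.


Cauchy's bound: all roots r satisfy |r| <= 1 + max(|a_i/a_n|) for i = 0,...,n-1
where a_n is the leading coefficient.

Coefficients: [1, 4, 3, -6, 7]
Leading coefficient a_n = 1
Ratios |a_i/a_n|: 4, 3, 6, 7
Maximum ratio: 7
Cauchy's bound: |r| <= 1 + 7 = 8

Upper bound = 8


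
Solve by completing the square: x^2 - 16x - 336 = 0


Start: x^2 - 16x - 336 = 0
Move constant: x^2 - 16x = 336
Half of -16 is -8, squared is 64
Add 64 to both sides: x^2 - 16x + 64 = 400
(x - 8)^2 = 400
x - 8 = ±20
x = 8 + 20 = 28 or x = 8 - 20 = -12

x = -12, x = 28


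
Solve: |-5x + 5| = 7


An absolute value equation |expr| = 7 gives two cases:
Case 1: -5x + 5 = 7
  -5x = 2, so x = -2/5
Case 2: -5x + 5 = -7
  -5x = -12, so x = 12/5

x = -2/5, x = 12/5


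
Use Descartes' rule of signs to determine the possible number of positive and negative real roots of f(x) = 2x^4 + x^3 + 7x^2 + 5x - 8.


Descartes' rule of signs:

For positive roots, count sign changes in f(x) = 2x^4 + x^3 + 7x^2 + 5x - 8:
Signs of coefficients: +, +, +, +, -
Number of sign changes: 1
Possible positive real roots: 1

For negative roots, examine f(-x) = 2x^4 - x^3 + 7x^2 - 5x - 8:
Signs of coefficients: +, -, +, -, -
Number of sign changes: 3
Possible negative real roots: 3, 1

Positive roots: 1; Negative roots: 3 or 1


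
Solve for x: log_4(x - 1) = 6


Convert to exponential form: x - 1 = 4^6 = 4096
x = 4096 + 1 = 4097
Check: log_4(4097 - 1) = log_4(4096) = log_4(4096) = 6 ✓

x = 4097


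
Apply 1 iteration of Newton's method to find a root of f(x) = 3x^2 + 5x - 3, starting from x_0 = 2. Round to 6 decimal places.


Newton's method: x_(n+1) = x_n - f(x_n)/f'(x_n)
f(x) = 3x^2 + 5x - 3
f'(x) = 6x + 5

Iteration 1:
  f(2.000000) = 19.000000
  f'(2.000000) = 17.000000
  x_1 = 2.000000 - (19.000000)/(17.000000) = 0.882353

x_1 = 0.882353


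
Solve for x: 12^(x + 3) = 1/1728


Express both sides with the same base.
1/1728 = 12^(-3)
Since the bases match, equate exponents: x + 3 = -3
So x = -3 - (3) = -6

x = -6


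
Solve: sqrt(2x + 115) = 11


Square both sides: 2x + 115 = 11^2 = 121
2x = 121 - 115 = 6
x = 3
Check: sqrt(2*3 + 115) = sqrt(121) = 11 ✓

x = 3


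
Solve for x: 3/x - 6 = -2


Subtract -6 from both sides: 3/x = 4
Multiply both sides by x: 3 = 4 * x
Divide by 4: x = 3/4

x = 3/4


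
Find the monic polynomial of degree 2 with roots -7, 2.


A monic polynomial with roots -7, 2 is:
p(x) = (x + 7)(x - 2)
After multiplying by (x + 7): x + 7
After multiplying by (x - 2): x^2 + 5x - 14

x^2 + 5x - 14


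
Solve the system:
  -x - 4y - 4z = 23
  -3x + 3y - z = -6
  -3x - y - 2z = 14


Using Cramer's rule. Expand each determinant along the first row.
D  = (-1)*[3*(-2) - (-1)*(-1)] - (-4)*[(-3)*(-2) - (-1)*(-3)] + (-4)*[(-3)*(-1) - 3*(-3)]
  = (-1)*(-7) - (-4)*(3) + (-4)*(12) = -29
Dx = 23*[3*(-2) - (-1)*(-1)] - (-4)*[(-6)*(-2) - (-1)*14] + (-4)*[(-6)*(-1) - 3*14]
  = 23*(-7) - (-4)*(26) + (-4)*(-36) = 87
Dy = (-1)*[(-6)*(-2) - (-1)*14] - 23*[(-3)*(-2) - (-1)*(-3)] + (-4)*[(-3)*14 - (-6)*(-3)]
  = (-1)*(26) - 23*(3) + (-4)*(-60) = 145
Dz = (-1)*[3*14 - (-6)*(-1)] - (-4)*[(-3)*14 - (-6)*(-3)] + 23*[(-3)*(-1) - 3*(-3)]
  = (-1)*(36) - (-4)*(-60) + 23*(12) = 0
x = Dx/D = 87/-29 = -3, y = Dy/D = 145/-29 = -5, z = Dz/D = 0/-29 = 0
Check eq1: (-1)(-3) + (-4)(-5) + (-4)(0) = 23 = 23 ✓
Check eq2: (-3)(-3) + (3)(-5) + (-1)(0) = -6 = -6 ✓
Check eq3: (-3)(-3) + (-1)(-5) + (-2)(0) = 14 = 14 ✓

x = -3, y = -5, z = 0


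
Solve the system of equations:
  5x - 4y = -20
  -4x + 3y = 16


Using Cramer's rule:
Determinant D = (5)(3) - (-4)(-4) = 15 - 16 = -1
Dx = (-20)(3) - (16)(-4) = -60 + 64 = 4
Dy = (5)(16) - (-4)(-20) = 80 - 80 = 0
x = Dx/D = 4/-1 = -4
y = Dy/D = 0/-1 = 0

x = -4, y = 0


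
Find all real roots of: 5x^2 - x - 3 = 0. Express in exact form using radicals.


Using the quadratic formula: x = (-b ± sqrt(b^2 - 4ac)) / (2a)
Here a = 5, b = -1, c = -3
Discriminant = b^2 - 4ac = (-1)^2 - 4(5)(-3) = 1 + 60 = 61
Since discriminant = 61 > 0, there are two real roots.
x = (1 ± sqrt(61)) / 10
Numerically: x ≈ 0.8810 or x ≈ -0.6810

x = (1 + sqrt(61)) / 10 or x = (1 - sqrt(61)) / 10


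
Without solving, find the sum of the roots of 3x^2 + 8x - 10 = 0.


By Vieta's formulas for ax^2 + bx + c = 0:
  Sum of roots = -b/a
  Product of roots = c/a

Here a = 3, b = 8, c = -10
Sum = -(8)/3 = -8/3
Product = -10/3 = -10/3

Sum = -8/3


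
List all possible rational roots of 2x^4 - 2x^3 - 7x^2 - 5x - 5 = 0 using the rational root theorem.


Rational root theorem: possible roots are ±p/q where:
  p divides the constant term (-5): p ∈ {1, 5}
  q divides the leading coefficient (2): q ∈ {1, 2}

All possible rational roots: -5, -5/2, -1, -1/2, 1/2, 1, 5/2, 5

-5, -5/2, -1, -1/2, 1/2, 1, 5/2, 5


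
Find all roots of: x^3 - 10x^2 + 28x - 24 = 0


Let p(x) = x^3 - 10x^2 + 28x - 24. By the rational root theorem (leading coefficient 1), any rational root is an integer divisor of 24: try ±1, ±2, ... in turn.
Test x = 1: value = -5 ≠ 0.
Test x = -1: value = -63 ≠ 0.
Test x = 2: value = 0 ✓, so (x - 2) is a factor.
Synthetic division by (x - 2): bring down 1; 1(2) - 10 = -8; (-8)(2) + 28 = 12; 12(2) - 24 = 0 → quotient x^2 - 8x + 12, remainder 0.
Solve the quadratic x^2 - 8x + 12 = 0: discriminant = (-8)^2 - 4(1)(12) = 64 - 48 = 16.
sqrt(16) = 4, so x = (8 ± 4)/2: x = 6 or x = 2.
Collecting all roots found:

x = 2 (multiplicity 2), x = 6


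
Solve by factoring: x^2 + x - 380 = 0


We need two numbers that multiply to -380 and add to 1.
Those numbers are 20 and -19 (since 20 * (-19) = -380 and 20 + (-19) = 1).
So x^2 + x - 380 = (x + 20)(x - 19) = 0
Setting each factor to zero: x = -20 or x = 19

x = -20, x = 19


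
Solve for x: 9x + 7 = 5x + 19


Starting with: 9x + 7 = 5x + 19
Move all x terms to left: (9 - 5)x = 19 - 7
Simplify: 4x = 12
Divide both sides by 4: x = 3

x = 3


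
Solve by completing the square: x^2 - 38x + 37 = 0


Start: x^2 - 38x + 37 = 0
Move constant: x^2 - 38x = -37
Half of -38 is -19, squared is 361
Add 361 to both sides: x^2 - 38x + 361 = 324
(x - 19)^2 = 324
x - 19 = ±18
x = 19 + 18 = 37 or x = 19 - 18 = 1

x = 1, x = 37


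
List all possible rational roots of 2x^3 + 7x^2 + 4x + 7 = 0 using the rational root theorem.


Rational root theorem: possible roots are ±p/q where:
  p divides the constant term (7): p ∈ {1, 7}
  q divides the leading coefficient (2): q ∈ {1, 2}

All possible rational roots: -7, -7/2, -1, -1/2, 1/2, 1, 7/2, 7

-7, -7/2, -1, -1/2, 1/2, 1, 7/2, 7


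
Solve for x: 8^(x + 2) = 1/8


Express both sides with the same base.
1/8 = 8^(-1)
Since the bases match, equate exponents: x + 2 = -1
So x = -1 - (2) = -3

x = -3


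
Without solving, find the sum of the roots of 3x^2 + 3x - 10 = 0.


By Vieta's formulas for ax^2 + bx + c = 0:
  Sum of roots = -b/a
  Product of roots = c/a

Here a = 3, b = 3, c = -10
Sum = -(3)/3 = -1
Product = -10/3 = -10/3

Sum = -1


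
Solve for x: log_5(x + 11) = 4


Convert to exponential form: x + 11 = 5^4 = 625
x = 625 - 11 = 614
Check: log_5(614 + 11) = log_5(625) = log_5(625) = 4 ✓

x = 614


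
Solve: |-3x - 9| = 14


An absolute value equation |expr| = 14 gives two cases:
Case 1: -3x - 9 = 14
  -3x = 23, so x = -23/3
Case 2: -3x - 9 = -14
  -3x = -5, so x = 5/3

x = -23/3, x = 5/3


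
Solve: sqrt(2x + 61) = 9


Square both sides: 2x + 61 = 9^2 = 81
2x = 81 - 61 = 20
x = 10
Check: sqrt(2*10 + 61) = sqrt(81) = 9 ✓

x = 10


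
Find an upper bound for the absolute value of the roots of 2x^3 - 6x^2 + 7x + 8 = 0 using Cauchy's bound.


Cauchy's bound: all roots r satisfy |r| <= 1 + max(|a_i/a_n|) for i = 0,...,n-1
where a_n is the leading coefficient.

Coefficients: [2, -6, 7, 8]
Leading coefficient a_n = 2
Ratios |a_i/a_n|: 3, 7/2, 4
Maximum ratio: 4
Cauchy's bound: |r| <= 1 + 4 = 5

Upper bound = 5


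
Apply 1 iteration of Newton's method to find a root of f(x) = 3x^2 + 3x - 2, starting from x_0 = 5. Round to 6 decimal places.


Newton's method: x_(n+1) = x_n - f(x_n)/f'(x_n)
f(x) = 3x^2 + 3x - 2
f'(x) = 6x + 3

Iteration 1:
  f(5.000000) = 88.000000
  f'(5.000000) = 33.000000
  x_1 = 5.000000 - (88.000000)/(33.000000) = 2.333333

x_1 = 2.333333


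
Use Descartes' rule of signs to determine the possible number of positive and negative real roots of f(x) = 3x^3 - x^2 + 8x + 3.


Descartes' rule of signs:

For positive roots, count sign changes in f(x) = 3x^3 - x^2 + 8x + 3:
Signs of coefficients: +, -, +, +
Number of sign changes: 2
Possible positive real roots: 2, 0

For negative roots, examine f(-x) = -3x^3 - x^2 - 8x + 3:
Signs of coefficients: -, -, -, +
Number of sign changes: 1
Possible negative real roots: 1

Positive roots: 2 or 0; Negative roots: 1


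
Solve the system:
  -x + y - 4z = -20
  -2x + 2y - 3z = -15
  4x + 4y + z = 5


Using Cramer's rule. Expand each determinant along the first row.
D  = (-1)*[2*1 - (-3)*4] - 1*[(-2)*1 - (-3)*4] + (-4)*[(-2)*4 - 2*4]
  = (-1)*(14) - 1*(10) + (-4)*(-16) = 40
Dx = (-20)*[2*1 - (-3)*4] - 1*[(-15)*1 - (-3)*5] + (-4)*[(-15)*4 - 2*5]
  = (-20)*(14) - 1*(0) + (-4)*(-70) = 0
Dy = (-1)*[(-15)*1 - (-3)*5] - (-20)*[(-2)*1 - (-3)*4] + (-4)*[(-2)*5 - (-15)*4]
  = (-1)*(0) - (-20)*(10) + (-4)*(50) = 0
Dz = (-1)*[2*5 - (-15)*4] - 1*[(-2)*5 - (-15)*4] + (-20)*[(-2)*4 - 2*4]
  = (-1)*(70) - 1*(50) + (-20)*(-16) = 200
x = Dx/D = 0/40 = 0, y = Dy/D = 0/40 = 0, z = Dz/D = 200/40 = 5
Check eq1: (-1)(0) + (1)(0) + (-4)(5) = -20 = -20 ✓
Check eq2: (-2)(0) + (2)(0) + (-3)(5) = -15 = -15 ✓
Check eq3: (4)(0) + (4)(0) + (1)(5) = 5 = 5 ✓

x = 0, y = 0, z = 5


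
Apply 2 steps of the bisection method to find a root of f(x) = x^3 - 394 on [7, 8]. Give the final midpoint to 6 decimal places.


f(x) = x^3 - 394
f(7) = -51 < 0
f(8) = 118 > 0

Step 1: midpoint = (7.000000 + 8.000000)/2 = 7.500000
  f(7.500000) = 27.875000
  f(mid) > 0, so root is in [7.000000, 7.500000]

Step 2: midpoint = (7.000000 + 7.500000)/2 = 7.250000
  f(7.250000) = -12.921875
  f(mid) < 0, so root is in [7.250000, 7.500000]

midpoint = 7.250000


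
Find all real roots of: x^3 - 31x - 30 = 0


Let p(x) = x^3 - 31x - 30. By the rational root theorem (leading coefficient 1), any rational root is an integer divisor of 30: try ±1, ±2, ... in turn.
Test x = 1: value = -60 ≠ 0.
Test x = -1: value = 0 ✓, so (x + 1) is a factor.
Synthetic division by (x + 1): bring down 1; 1(-1) + 0 = -1; (-1)(-1) - 31 = -30; (-30)(-1) - 30 = 0 → quotient x^2 - x - 30, remainder 0.
Solve the quadratic x^2 - x - 30 = 0: discriminant = (-1)^2 - 4(1)(-30) = 1 + 120 = 121.
sqrt(121) = 11, so x = (1 ± 11)/2: x = 6 or x = -5.

x = -5, x = -1, x = 6


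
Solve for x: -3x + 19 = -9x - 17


Starting with: -3x + 19 = -9x - 17
Move all x terms to left: (-3 + 9)x = -17 - 19
Simplify: 6x = -36
Divide both sides by 6: x = -6

x = -6


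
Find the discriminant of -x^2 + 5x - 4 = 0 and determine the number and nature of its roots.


For ax^2 + bx + c = 0, discriminant D = b^2 - 4ac
Here a = -1, b = 5, c = -4
D = (5)^2 - 4(-1)(-4) = 25 - 16 = 9

D = 9 > 0 and is a perfect square (sqrt = 3)
The equation has 2 distinct real rational roots.

Discriminant = 9, 2 distinct real rational roots


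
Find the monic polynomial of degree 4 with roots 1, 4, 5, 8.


A monic polynomial with roots 1, 4, 5, 8 is:
p(x) = (x - 1)(x - 4)(x - 5)(x - 8)
After multiplying by (x - 1): x - 1
After multiplying by (x - 4): x^2 - 5x + 4
After multiplying by (x - 5): x^3 - 10x^2 + 29x - 20
After multiplying by (x - 8): x^4 - 18x^3 + 109x^2 - 252x + 160

x^4 - 18x^3 + 109x^2 - 252x + 160


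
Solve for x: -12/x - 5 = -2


Subtract -5 from both sides: -12/x = 3
Multiply both sides by x: -12 = 3 * x
Divide by 3: x = -4

x = -4


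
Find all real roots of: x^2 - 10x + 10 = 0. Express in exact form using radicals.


Using the quadratic formula: x = (-b ± sqrt(b^2 - 4ac)) / (2a)
Here a = 1, b = -10, c = 10
Discriminant = b^2 - 4ac = (-10)^2 - 4(1)(10) = 100 - 40 = 60
Since discriminant = 60 > 0, there are two real roots.
x = (10 ± 2*sqrt(15)) / 2
Simplifying: x = 5 ± sqrt(15)
Numerically: x ≈ 8.8730 or x ≈ 1.1270

x = 5 + sqrt(15) or x = 5 - sqrt(15)


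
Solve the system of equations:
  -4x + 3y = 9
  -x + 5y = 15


Using Cramer's rule:
Determinant D = (-4)(5) - (-1)(3) = -20 + 3 = -17
Dx = (9)(5) - (15)(3) = 45 - 45 = 0
Dy = (-4)(15) - (-1)(9) = -60 + 9 = -51
x = Dx/D = 0/-17 = 0
y = Dy/D = -51/-17 = 3

x = 0, y = 3


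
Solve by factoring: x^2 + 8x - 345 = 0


We need two numbers that multiply to -345 and add to 8.
Those numbers are 23 and -15 (since 23 * (-15) = -345 and 23 + (-15) = 8).
So x^2 + 8x - 345 = (x + 23)(x - 15) = 0
Setting each factor to zero: x = -23 or x = 15

x = -23, x = 15


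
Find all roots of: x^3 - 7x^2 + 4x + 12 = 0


Let p(x) = x^3 - 7x^2 + 4x + 12. By the rational root theorem (leading coefficient 1), any rational root is an integer divisor of 12: try ±1, ±2, ... in turn.
Test x = 1: value = 10 ≠ 0.
Test x = -1: value = 0 ✓, so (x + 1) is a factor.
Synthetic division by (x + 1): bring down 1; 1(-1) - 7 = -8; (-8)(-1) + 4 = 12; 12(-1) + 12 = 0 → quotient x^2 - 8x + 12, remainder 0.
Solve the quadratic x^2 - 8x + 12 = 0: discriminant = (-8)^2 - 4(1)(12) = 64 - 48 = 16.
sqrt(16) = 4, so x = (8 ± 4)/2: x = 6 or x = 2.
Collecting all roots found:

x = -1, x = 2, x = 6


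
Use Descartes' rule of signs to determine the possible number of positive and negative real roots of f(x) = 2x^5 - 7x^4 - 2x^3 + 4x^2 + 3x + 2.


Descartes' rule of signs:

For positive roots, count sign changes in f(x) = 2x^5 - 7x^4 - 2x^3 + 4x^2 + 3x + 2:
Signs of coefficients: +, -, -, +, +, +
Number of sign changes: 2
Possible positive real roots: 2, 0

For negative roots, examine f(-x) = -2x^5 - 7x^4 + 2x^3 + 4x^2 - 3x + 2:
Signs of coefficients: -, -, +, +, -, +
Number of sign changes: 3
Possible negative real roots: 3, 1

Positive roots: 2 or 0; Negative roots: 3 or 1


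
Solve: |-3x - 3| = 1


An absolute value equation |expr| = 1 gives two cases:
Case 1: -3x - 3 = 1
  -3x = 4, so x = -4/3
Case 2: -3x - 3 = -1
  -3x = 2, so x = -2/3

x = -4/3, x = -2/3


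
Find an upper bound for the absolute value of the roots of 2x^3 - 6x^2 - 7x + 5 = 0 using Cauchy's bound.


Cauchy's bound: all roots r satisfy |r| <= 1 + max(|a_i/a_n|) for i = 0,...,n-1
where a_n is the leading coefficient.

Coefficients: [2, -6, -7, 5]
Leading coefficient a_n = 2
Ratios |a_i/a_n|: 3, 7/2, 5/2
Maximum ratio: 7/2
Cauchy's bound: |r| <= 1 + 7/2 = 9/2

Upper bound = 9/2


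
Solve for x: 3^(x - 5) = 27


Express both sides with the same base.
27 = 3^3
Since the bases match, equate exponents: x - 5 = 3
So x = 3 - (-5) = 8

x = 8


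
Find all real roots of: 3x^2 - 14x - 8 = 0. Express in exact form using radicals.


Using the quadratic formula: x = (-b ± sqrt(b^2 - 4ac)) / (2a)
Here a = 3, b = -14, c = -8
Discriminant = b^2 - 4ac = (-14)^2 - 4(3)(-8) = 196 + 96 = 292
Since discriminant = 292 > 0, there are two real roots.
x = (14 ± 2*sqrt(73)) / 6
Simplifying: x = (7 ± sqrt(73)) / 3
Numerically: x ≈ 5.1813 or x ≈ -0.5147

x = (7 + sqrt(73)) / 3 or x = (7 - sqrt(73)) / 3


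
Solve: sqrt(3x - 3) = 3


Square both sides: 3x - 3 = 3^2 = 9
3x = 9 + 3 = 12
x = 4
Check: sqrt(3*4 - 3) = sqrt(9) = 3 ✓

x = 4


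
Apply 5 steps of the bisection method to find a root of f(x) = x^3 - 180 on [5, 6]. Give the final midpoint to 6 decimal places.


f(x) = x^3 - 180
f(5) = -55 < 0
f(6) = 36 > 0

Step 1: midpoint = (5.000000 + 6.000000)/2 = 5.500000
  f(5.500000) = -13.625000
  f(mid) < 0, so root is in [5.500000, 6.000000]

Step 2: midpoint = (5.500000 + 6.000000)/2 = 5.750000
  f(5.750000) = 10.109375
  f(mid) > 0, so root is in [5.500000, 5.750000]

Step 3: midpoint = (5.500000 + 5.750000)/2 = 5.625000
  f(5.625000) = -2.021484
  f(mid) < 0, so root is in [5.625000, 5.750000]

Step 4: midpoint = (5.625000 + 5.750000)/2 = 5.687500
  f(5.687500) = 3.977295
  f(mid) > 0, so root is in [5.625000, 5.687500]

Step 5: midpoint = (5.625000 + 5.687500)/2 = 5.656250
  f(5.656250) = 0.961334
  f(mid) > 0, so root is in [5.625000, 5.656250]

midpoint = 5.656250


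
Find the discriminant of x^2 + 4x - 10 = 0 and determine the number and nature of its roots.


For ax^2 + bx + c = 0, discriminant D = b^2 - 4ac
Here a = 1, b = 4, c = -10
D = (4)^2 - 4(1)(-10) = 16 + 40 = 56

D = 56 > 0 but not a perfect square
The equation has 2 distinct real irrational roots.

Discriminant = 56, 2 distinct real irrational roots


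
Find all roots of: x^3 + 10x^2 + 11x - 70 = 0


Let p(x) = x^3 + 10x^2 + 11x - 70. By the rational root theorem (leading coefficient 1), any rational root is an integer divisor of 70: try ±1, ±2, ... in turn.
Test x = 1: value = -48 ≠ 0.
Test x = -1: value = -72 ≠ 0.
Test x = 2: value = 0 ✓, so (x - 2) is a factor.
Synthetic division by (x - 2): bring down 1; 1(2) + 10 = 12; 12(2) + 11 = 35; 35(2) - 70 = 0 → quotient x^2 + 12x + 35, remainder 0.
Solve the quadratic x^2 + 12x + 35 = 0: discriminant = 12^2 - 4(1)(35) = 144 - 140 = 4.
sqrt(4) = 2, so x = (-12 ± 2)/2: x = -5 or x = -7.
Collecting all roots found:

x = -7, x = -5, x = 2


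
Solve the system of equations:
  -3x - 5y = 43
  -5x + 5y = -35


Using Cramer's rule:
Determinant D = (-3)(5) - (-5)(-5) = -15 - 25 = -40
Dx = (43)(5) - (-35)(-5) = 215 - 175 = 40
Dy = (-3)(-35) - (-5)(43) = 105 + 215 = 320
x = Dx/D = 40/-40 = -1
y = Dy/D = 320/-40 = -8

x = -1, y = -8


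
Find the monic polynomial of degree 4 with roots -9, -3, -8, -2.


A monic polynomial with roots -9, -3, -8, -2 is:
p(x) = (x + 9)(x + 3)(x + 8)(x + 2)
After multiplying by (x + 9): x + 9
After multiplying by (x + 3): x^2 + 12x + 27
After multiplying by (x + 8): x^3 + 20x^2 + 123x + 216
After multiplying by (x + 2): x^4 + 22x^3 + 163x^2 + 462x + 432

x^4 + 22x^3 + 163x^2 + 462x + 432


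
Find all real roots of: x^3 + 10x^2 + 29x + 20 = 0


Let p(x) = x^3 + 10x^2 + 29x + 20. By the rational root theorem (leading coefficient 1), any rational root is an integer divisor of 20: try ±1, ±2, ... in turn.
Test x = 1: value = 60 ≠ 0.
Test x = -1: value = 0 ✓, so (x + 1) is a factor.
Synthetic division by (x + 1): bring down 1; 1(-1) + 10 = 9; 9(-1) + 29 = 20; 20(-1) + 20 = 0 → quotient x^2 + 9x + 20, remainder 0.
Solve the quadratic x^2 + 9x + 20 = 0: discriminant = 9^2 - 4(1)(20) = 81 - 80 = 1.
sqrt(1) = 1, so x = (-9 ± 1)/2: x = -4 or x = -5.

x = -5, x = -4, x = -1


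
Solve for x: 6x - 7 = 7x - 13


Starting with: 6x - 7 = 7x - 13
Move all x terms to left: (6 - 7)x = -13 + 7
Simplify: -x = -6
Divide both sides by -1: x = 6

x = 6


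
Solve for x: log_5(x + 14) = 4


Convert to exponential form: x + 14 = 5^4 = 625
x = 625 - 14 = 611
Check: log_5(611 + 14) = log_5(625) = log_5(625) = 4 ✓

x = 611


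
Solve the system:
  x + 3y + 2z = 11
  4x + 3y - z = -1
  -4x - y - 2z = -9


Using Cramer's rule. Expand each determinant along the first row.
D  = 1*[3*(-2) - (-1)*(-1)] - 3*[4*(-2) - (-1)*(-4)] + 2*[4*(-1) - 3*(-4)]
  = 1*(-7) - 3*(-12) + 2*(8) = 45
Dx = 11*[3*(-2) - (-1)*(-1)] - 3*[(-1)*(-2) - (-1)*(-9)] + 2*[(-1)*(-1) - 3*(-9)]
  = 11*(-7) - 3*(-7) + 2*(28) = 0
Dy = 1*[(-1)*(-2) - (-1)*(-9)] - 11*[4*(-2) - (-1)*(-4)] + 2*[4*(-9) - (-1)*(-4)]
  = 1*(-7) - 11*(-12) + 2*(-40) = 45
Dz = 1*[3*(-9) - (-1)*(-1)] - 3*[4*(-9) - (-1)*(-4)] + 11*[4*(-1) - 3*(-4)]
  = 1*(-28) - 3*(-40) + 11*(8) = 180
x = Dx/D = 0/45 = 0, y = Dy/D = 45/45 = 1, z = Dz/D = 180/45 = 4
Check eq1: (1)(0) + (3)(1) + (2)(4) = 11 = 11 ✓
Check eq2: (4)(0) + (3)(1) + (-1)(4) = -1 = -1 ✓
Check eq3: (-4)(0) + (-1)(1) + (-2)(4) = -9 = -9 ✓

x = 0, y = 1, z = 4


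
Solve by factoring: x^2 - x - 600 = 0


We need two numbers that multiply to -600 and add to -1.
Those numbers are -25 and 24 (since (-25) * 24 = -600 and (-25) + 24 = -1).
So x^2 - x - 600 = (x - 25)(x + 24) = 0
Setting each factor to zero: x = 25 or x = -24

x = -24, x = 25


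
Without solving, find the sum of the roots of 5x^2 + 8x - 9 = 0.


By Vieta's formulas for ax^2 + bx + c = 0:
  Sum of roots = -b/a
  Product of roots = c/a

Here a = 5, b = 8, c = -9
Sum = -(8)/5 = -8/5
Product = -9/5 = -9/5

Sum = -8/5


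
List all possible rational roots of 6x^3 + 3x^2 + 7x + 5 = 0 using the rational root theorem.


Rational root theorem: possible roots are ±p/q where:
  p divides the constant term (5): p ∈ {1, 5}
  q divides the leading coefficient (6): q ∈ {1, 2, 3, 6}

All possible rational roots: -5, -5/2, -5/3, -1, -5/6, -1/2, -1/3, -1/6, 1/6, 1/3, 1/2, 5/6, 1, 5/3, 5/2, 5

-5, -5/2, -5/3, -1, -5/6, -1/2, -1/3, -1/6, 1/6, 1/3, 1/2, 5/6, 1, 5/3, 5/2, 5


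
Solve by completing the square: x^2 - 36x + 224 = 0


Start: x^2 - 36x + 224 = 0
Move constant: x^2 - 36x = -224
Half of -36 is -18, squared is 324
Add 324 to both sides: x^2 - 36x + 324 = 100
(x - 18)^2 = 100
x - 18 = ±10
x = 18 + 10 = 28 or x = 18 - 10 = 8

x = 8, x = 28


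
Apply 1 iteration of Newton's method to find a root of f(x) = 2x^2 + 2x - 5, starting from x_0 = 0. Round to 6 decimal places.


Newton's method: x_(n+1) = x_n - f(x_n)/f'(x_n)
f(x) = 2x^2 + 2x - 5
f'(x) = 4x + 2

Iteration 1:
  f(0.000000) = -5.000000
  f'(0.000000) = 2.000000
  x_1 = 0.000000 - (-5.000000)/(2.000000) = 2.500000

x_1 = 2.500000


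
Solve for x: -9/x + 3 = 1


Subtract 3 from both sides: -9/x = -2
Multiply both sides by x: -9 = -2 * x
Divide by -2: x = 9/2

x = 9/2


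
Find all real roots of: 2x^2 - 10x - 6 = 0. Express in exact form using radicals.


Using the quadratic formula: x = (-b ± sqrt(b^2 - 4ac)) / (2a)
Here a = 2, b = -10, c = -6
Discriminant = b^2 - 4ac = (-10)^2 - 4(2)(-6) = 100 + 48 = 148
Since discriminant = 148 > 0, there are two real roots.
x = (10 ± 2*sqrt(37)) / 4
Simplifying: x = (5 ± sqrt(37)) / 2
Numerically: x ≈ 5.5414 or x ≈ -0.5414

x = (5 + sqrt(37)) / 2 or x = (5 - sqrt(37)) / 2


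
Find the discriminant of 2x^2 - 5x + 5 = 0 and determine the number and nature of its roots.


For ax^2 + bx + c = 0, discriminant D = b^2 - 4ac
Here a = 2, b = -5, c = 5
D = (-5)^2 - 4(2)(5) = 25 - 40 = -15

D = -15 < 0
The equation has no real roots (2 complex conjugate roots).

Discriminant = -15, no real roots (2 complex conjugate roots)


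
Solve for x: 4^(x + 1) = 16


Express both sides with the same base.
16 = 4^2
Since the bases match, equate exponents: x + 1 = 2
So x = 2 - (1) = 1

x = 1


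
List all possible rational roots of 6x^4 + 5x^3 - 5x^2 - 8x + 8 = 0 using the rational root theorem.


Rational root theorem: possible roots are ±p/q where:
  p divides the constant term (8): p ∈ {1, 2, 4, 8}
  q divides the leading coefficient (6): q ∈ {1, 2, 3, 6}

All possible rational roots: -8, -4, -8/3, -2, -4/3, -1, -2/3, -1/2, -1/3, -1/6, 1/6, 1/3, 1/2, 2/3, 1, 4/3, 2, 8/3, 4, 8

-8, -4, -8/3, -2, -4/3, -1, -2/3, -1/2, -1/3, -1/6, 1/6, 1/3, 1/2, 2/3, 1, 4/3, 2, 8/3, 4, 8


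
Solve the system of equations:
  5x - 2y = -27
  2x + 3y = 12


Using Cramer's rule:
Determinant D = (5)(3) - (2)(-2) = 15 + 4 = 19
Dx = (-27)(3) - (12)(-2) = -81 + 24 = -57
Dy = (5)(12) - (2)(-27) = 60 + 54 = 114
x = Dx/D = -57/19 = -3
y = Dy/D = 114/19 = 6

x = -3, y = 6


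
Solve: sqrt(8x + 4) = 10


Square both sides: 8x + 4 = 10^2 = 100
8x = 100 - 4 = 96
x = 12
Check: sqrt(8*12 + 4) = sqrt(100) = 10 ✓

x = 12


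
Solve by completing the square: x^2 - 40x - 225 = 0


Start: x^2 - 40x - 225 = 0
Move constant: x^2 - 40x = 225
Half of -40 is -20, squared is 400
Add 400 to both sides: x^2 - 40x + 400 = 625
(x - 20)^2 = 625
x - 20 = ±25
x = 20 + 25 = 45 or x = 20 - 25 = -5

x = -5, x = 45


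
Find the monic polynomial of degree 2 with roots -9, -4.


A monic polynomial with roots -9, -4 is:
p(x) = (x + 9)(x + 4)
After multiplying by (x + 9): x + 9
After multiplying by (x + 4): x^2 + 13x + 36

x^2 + 13x + 36


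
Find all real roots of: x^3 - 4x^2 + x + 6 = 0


Let p(x) = x^3 - 4x^2 + x + 6. By the rational root theorem (leading coefficient 1), any rational root is an integer divisor of 6: try ±1, ±2, ... in turn.
Test x = 1: value = 4 ≠ 0.
Test x = -1: value = 0 ✓, so (x + 1) is a factor.
Synthetic division by (x + 1): bring down 1; 1(-1) - 4 = -5; (-5)(-1) + 1 = 6; 6(-1) + 6 = 0 → quotient x^2 - 5x + 6, remainder 0.
Solve the quadratic x^2 - 5x + 6 = 0: discriminant = (-5)^2 - 4(1)(6) = 25 - 24 = 1.
sqrt(1) = 1, so x = (5 ± 1)/2: x = 3 or x = 2.

x = -1, x = 2, x = 3


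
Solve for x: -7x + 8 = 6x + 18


Starting with: -7x + 8 = 6x + 18
Move all x terms to left: (-7 - 6)x = 18 - 8
Simplify: -13x = 10
Divide both sides by -13: x = -10/13

x = -10/13


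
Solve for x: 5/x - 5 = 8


Subtract -5 from both sides: 5/x = 13
Multiply both sides by x: 5 = 13 * x
Divide by 13: x = 5/13

x = 5/13


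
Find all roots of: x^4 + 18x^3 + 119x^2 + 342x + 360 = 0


Let p(x) = x^4 + 18x^3 + 119x^2 + 342x + 360. By the rational root theorem (leading coefficient 1), any rational root is an integer divisor of 360: try ±1, ±2, ... in turn.
Test x = 1: value = 840 ≠ 0.
Test x = -1: value = 120 ≠ 0.
Test x = 2: value = 1680 ≠ 0.
Test x = -2: value = 24 ≠ 0.
Test x = 3: value = 3024 ≠ 0.
Test x = -3: value = 0 ✓, so (x + 3) is a factor.
Synthetic division by (x + 3): bring down 1; 1(-3) + 18 = 15; 15(-3) + 119 = 74; 74(-3) + 342 = 120; 120(-3) + 360 = 0 → quotient x^3 + 15x^2 + 74x + 120, remainder 0.
Continue with the quotient x^3 + 15x^2 + 74x + 120 (candidates must divide 120; re-test x = -3 first in case it repeats).
Test x = -3: value = 6 ≠ 0.
Test x = 4: value = 720 ≠ 0.
Test x = -4: value = 0 ✓, so (x + 4) is a factor.
Synthetic division by (x + 4): bring down 1; 1(-4) + 15 = 11; 11(-4) + 74 = 30; 30(-4) + 120 = 0 → quotient x^2 + 11x + 30, remainder 0.
Solve the quadratic x^2 + 11x + 30 = 0: discriminant = 11^2 - 4(1)(30) = 121 - 120 = 1.
sqrt(1) = 1, so x = (-11 ± 1)/2: x = -5 or x = -6.
Collecting all roots found:

x = -6, x = -5, x = -4, x = -3


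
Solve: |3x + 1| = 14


An absolute value equation |expr| = 14 gives two cases:
Case 1: 3x + 1 = 14
  3x = 13, so x = 13/3
Case 2: 3x + 1 = -14
  3x = -15, so x = -5

x = -5, x = 13/3


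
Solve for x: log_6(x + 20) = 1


Convert to exponential form: x + 20 = 6^1 = 6
x = 6 - 20 = -14
Check: log_6(-14 + 20) = log_6(6) = log_6(6) = 1 ✓

x = -14


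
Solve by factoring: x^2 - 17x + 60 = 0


We need two numbers that multiply to 60 and add to -17.
Those numbers are -12 and -5 (since (-12) * (-5) = 60 and (-12) + (-5) = -17).
So x^2 - 17x + 60 = (x - 12)(x - 5) = 0
Setting each factor to zero: x = 12 or x = 5

x = 5, x = 12


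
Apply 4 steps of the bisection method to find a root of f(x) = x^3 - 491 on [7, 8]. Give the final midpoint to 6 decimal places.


f(x) = x^3 - 491
f(7) = -148 < 0
f(8) = 21 > 0

Step 1: midpoint = (7.000000 + 8.000000)/2 = 7.500000
  f(7.500000) = -69.125000
  f(mid) < 0, so root is in [7.500000, 8.000000]

Step 2: midpoint = (7.500000 + 8.000000)/2 = 7.750000
  f(7.750000) = -25.515625
  f(mid) < 0, so root is in [7.750000, 8.000000]

Step 3: midpoint = (7.750000 + 8.000000)/2 = 7.875000
  f(7.875000) = -2.626953
  f(mid) < 0, so root is in [7.875000, 8.000000]

Step 4: midpoint = (7.875000 + 8.000000)/2 = 7.937500
  f(7.937500) = 9.093506
  f(mid) > 0, so root is in [7.875000, 7.937500]

midpoint = 7.937500


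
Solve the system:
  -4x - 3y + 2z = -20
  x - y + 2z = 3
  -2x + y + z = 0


Using Cramer's rule. Expand each determinant along the first row.
D  = (-4)*[(-1)*1 - 2*1] - (-3)*[1*1 - 2*(-2)] + 2*[1*1 - (-1)*(-2)]
  = (-4)*(-3) - (-3)*(5) + 2*(-1) = 25
Dx = (-20)*[(-1)*1 - 2*1] - (-3)*[3*1 - 2*0] + 2*[3*1 - (-1)*0]
  = (-20)*(-3) - (-3)*(3) + 2*(3) = 75
Dy = (-4)*[3*1 - 2*0] - (-20)*[1*1 - 2*(-2)] + 2*[1*0 - 3*(-2)]
  = (-4)*(3) - (-20)*(5) + 2*(6) = 100
Dz = (-4)*[(-1)*0 - 3*1] - (-3)*[1*0 - 3*(-2)] + (-20)*[1*1 - (-1)*(-2)]
  = (-4)*(-3) - (-3)*(6) + (-20)*(-1) = 50
x = Dx/D = 75/25 = 3, y = Dy/D = 100/25 = 4, z = Dz/D = 50/25 = 2
Check eq1: (-4)(3) + (-3)(4) + (2)(2) = -20 = -20 ✓
Check eq2: (1)(3) + (-1)(4) + (2)(2) = 3 = 3 ✓
Check eq3: (-2)(3) + (1)(4) + (1)(2) = 0 = 0 ✓

x = 3, y = 4, z = 2


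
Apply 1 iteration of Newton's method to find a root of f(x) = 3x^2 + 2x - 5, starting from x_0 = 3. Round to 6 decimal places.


Newton's method: x_(n+1) = x_n - f(x_n)/f'(x_n)
f(x) = 3x^2 + 2x - 5
f'(x) = 6x + 2

Iteration 1:
  f(3.000000) = 28.000000
  f'(3.000000) = 20.000000
  x_1 = 3.000000 - (28.000000)/(20.000000) = 1.600000

x_1 = 1.600000


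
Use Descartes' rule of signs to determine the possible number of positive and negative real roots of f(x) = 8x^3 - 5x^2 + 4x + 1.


Descartes' rule of signs:

For positive roots, count sign changes in f(x) = 8x^3 - 5x^2 + 4x + 1:
Signs of coefficients: +, -, +, +
Number of sign changes: 2
Possible positive real roots: 2, 0

For negative roots, examine f(-x) = -8x^3 - 5x^2 - 4x + 1:
Signs of coefficients: -, -, -, +
Number of sign changes: 1
Possible negative real roots: 1

Positive roots: 2 or 0; Negative roots: 1


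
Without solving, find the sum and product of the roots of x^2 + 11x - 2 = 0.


By Vieta's formulas for ax^2 + bx + c = 0:
  Sum of roots = -b/a
  Product of roots = c/a

Here a = 1, b = 11, c = -2
Sum = -(11)/1 = -11
Product = -2/1 = -2

Sum = -11, Product = -2


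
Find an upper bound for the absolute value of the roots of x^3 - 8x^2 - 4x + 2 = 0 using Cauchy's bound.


Cauchy's bound: all roots r satisfy |r| <= 1 + max(|a_i/a_n|) for i = 0,...,n-1
where a_n is the leading coefficient.

Coefficients: [1, -8, -4, 2]
Leading coefficient a_n = 1
Ratios |a_i/a_n|: 8, 4, 2
Maximum ratio: 8
Cauchy's bound: |r| <= 1 + 8 = 9

Upper bound = 9


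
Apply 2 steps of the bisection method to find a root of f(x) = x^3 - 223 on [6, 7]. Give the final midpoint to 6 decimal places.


f(x) = x^3 - 223
f(6) = -7 < 0
f(7) = 120 > 0

Step 1: midpoint = (6.000000 + 7.000000)/2 = 6.500000
  f(6.500000) = 51.625000
  f(mid) > 0, so root is in [6.000000, 6.500000]

Step 2: midpoint = (6.000000 + 6.500000)/2 = 6.250000
  f(6.250000) = 21.140625
  f(mid) > 0, so root is in [6.000000, 6.250000]

midpoint = 6.250000


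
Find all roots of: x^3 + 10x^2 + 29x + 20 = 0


Let p(x) = x^3 + 10x^2 + 29x + 20. By the rational root theorem (leading coefficient 1), any rational root is an integer divisor of 20: try ±1, ±2, ... in turn.
Test x = 1: value = 60 ≠ 0.
Test x = -1: value = 0 ✓, so (x + 1) is a factor.
Synthetic division by (x + 1): bring down 1; 1(-1) + 10 = 9; 9(-1) + 29 = 20; 20(-1) + 20 = 0 → quotient x^2 + 9x + 20, remainder 0.
Solve the quadratic x^2 + 9x + 20 = 0: discriminant = 9^2 - 4(1)(20) = 81 - 80 = 1.
sqrt(1) = 1, so x = (-9 ± 1)/2: x = -4 or x = -5.
Collecting all roots found:

x = -5, x = -4, x = -1


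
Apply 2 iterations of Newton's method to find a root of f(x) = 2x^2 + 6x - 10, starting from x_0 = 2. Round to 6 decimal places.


Newton's method: x_(n+1) = x_n - f(x_n)/f'(x_n)
f(x) = 2x^2 + 6x - 10
f'(x) = 4x + 6

Iteration 1:
  f(2.000000) = 10.000000
  f'(2.000000) = 14.000000
  x_1 = 2.000000 - (10.000000)/(14.000000) = 1.285714

Iteration 2:
  f(1.285714) = 1.020408
  f'(1.285714) = 11.142857
  x_2 = 1.285714 - (1.020408)/(11.142857) = 1.194139

x_2 = 1.194139


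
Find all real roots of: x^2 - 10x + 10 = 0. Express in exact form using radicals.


Using the quadratic formula: x = (-b ± sqrt(b^2 - 4ac)) / (2a)
Here a = 1, b = -10, c = 10
Discriminant = b^2 - 4ac = (-10)^2 - 4(1)(10) = 100 - 40 = 60
Since discriminant = 60 > 0, there are two real roots.
x = (10 ± 2*sqrt(15)) / 2
Simplifying: x = 5 ± sqrt(15)
Numerically: x ≈ 8.8730 or x ≈ 1.1270

x = 5 + sqrt(15) or x = 5 - sqrt(15)


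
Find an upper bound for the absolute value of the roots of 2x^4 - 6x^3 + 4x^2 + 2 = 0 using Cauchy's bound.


Cauchy's bound: all roots r satisfy |r| <= 1 + max(|a_i/a_n|) for i = 0,...,n-1
where a_n is the leading coefficient.

Coefficients: [2, -6, 4, 0, 2]
Leading coefficient a_n = 2
Ratios |a_i/a_n|: 3, 2, 0, 1
Maximum ratio: 3
Cauchy's bound: |r| <= 1 + 3 = 4

Upper bound = 4
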